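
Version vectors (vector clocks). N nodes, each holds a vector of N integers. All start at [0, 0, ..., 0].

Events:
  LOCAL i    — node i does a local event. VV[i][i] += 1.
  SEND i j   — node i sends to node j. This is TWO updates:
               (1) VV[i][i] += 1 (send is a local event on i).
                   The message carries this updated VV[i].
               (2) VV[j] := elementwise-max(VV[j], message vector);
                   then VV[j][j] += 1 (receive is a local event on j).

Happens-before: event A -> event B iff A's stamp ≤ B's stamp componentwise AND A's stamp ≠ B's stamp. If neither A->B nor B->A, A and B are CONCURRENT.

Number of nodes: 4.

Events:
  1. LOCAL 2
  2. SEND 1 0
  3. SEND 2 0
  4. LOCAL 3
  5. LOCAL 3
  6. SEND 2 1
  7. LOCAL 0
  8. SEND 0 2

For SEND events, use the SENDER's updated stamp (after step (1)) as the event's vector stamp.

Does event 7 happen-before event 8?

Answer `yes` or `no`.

Answer: yes

Derivation:
Initial: VV[0]=[0, 0, 0, 0]
Initial: VV[1]=[0, 0, 0, 0]
Initial: VV[2]=[0, 0, 0, 0]
Initial: VV[3]=[0, 0, 0, 0]
Event 1: LOCAL 2: VV[2][2]++ -> VV[2]=[0, 0, 1, 0]
Event 2: SEND 1->0: VV[1][1]++ -> VV[1]=[0, 1, 0, 0], msg_vec=[0, 1, 0, 0]; VV[0]=max(VV[0],msg_vec) then VV[0][0]++ -> VV[0]=[1, 1, 0, 0]
Event 3: SEND 2->0: VV[2][2]++ -> VV[2]=[0, 0, 2, 0], msg_vec=[0, 0, 2, 0]; VV[0]=max(VV[0],msg_vec) then VV[0][0]++ -> VV[0]=[2, 1, 2, 0]
Event 4: LOCAL 3: VV[3][3]++ -> VV[3]=[0, 0, 0, 1]
Event 5: LOCAL 3: VV[3][3]++ -> VV[3]=[0, 0, 0, 2]
Event 6: SEND 2->1: VV[2][2]++ -> VV[2]=[0, 0, 3, 0], msg_vec=[0, 0, 3, 0]; VV[1]=max(VV[1],msg_vec) then VV[1][1]++ -> VV[1]=[0, 2, 3, 0]
Event 7: LOCAL 0: VV[0][0]++ -> VV[0]=[3, 1, 2, 0]
Event 8: SEND 0->2: VV[0][0]++ -> VV[0]=[4, 1, 2, 0], msg_vec=[4, 1, 2, 0]; VV[2]=max(VV[2],msg_vec) then VV[2][2]++ -> VV[2]=[4, 1, 4, 0]
Event 7 stamp: [3, 1, 2, 0]
Event 8 stamp: [4, 1, 2, 0]
[3, 1, 2, 0] <= [4, 1, 2, 0]? True. Equal? False. Happens-before: True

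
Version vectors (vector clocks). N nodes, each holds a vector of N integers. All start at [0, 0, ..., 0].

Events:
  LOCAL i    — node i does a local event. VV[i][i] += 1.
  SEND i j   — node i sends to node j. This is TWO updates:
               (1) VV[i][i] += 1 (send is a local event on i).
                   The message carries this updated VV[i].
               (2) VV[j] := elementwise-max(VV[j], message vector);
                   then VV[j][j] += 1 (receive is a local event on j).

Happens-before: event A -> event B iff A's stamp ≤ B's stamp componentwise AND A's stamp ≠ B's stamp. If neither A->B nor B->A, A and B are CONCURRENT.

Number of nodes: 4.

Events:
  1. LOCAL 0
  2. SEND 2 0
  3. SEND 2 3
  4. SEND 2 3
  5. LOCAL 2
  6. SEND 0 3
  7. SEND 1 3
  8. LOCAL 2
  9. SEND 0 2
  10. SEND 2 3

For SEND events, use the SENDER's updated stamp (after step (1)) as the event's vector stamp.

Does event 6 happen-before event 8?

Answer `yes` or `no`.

Initial: VV[0]=[0, 0, 0, 0]
Initial: VV[1]=[0, 0, 0, 0]
Initial: VV[2]=[0, 0, 0, 0]
Initial: VV[3]=[0, 0, 0, 0]
Event 1: LOCAL 0: VV[0][0]++ -> VV[0]=[1, 0, 0, 0]
Event 2: SEND 2->0: VV[2][2]++ -> VV[2]=[0, 0, 1, 0], msg_vec=[0, 0, 1, 0]; VV[0]=max(VV[0],msg_vec) then VV[0][0]++ -> VV[0]=[2, 0, 1, 0]
Event 3: SEND 2->3: VV[2][2]++ -> VV[2]=[0, 0, 2, 0], msg_vec=[0, 0, 2, 0]; VV[3]=max(VV[3],msg_vec) then VV[3][3]++ -> VV[3]=[0, 0, 2, 1]
Event 4: SEND 2->3: VV[2][2]++ -> VV[2]=[0, 0, 3, 0], msg_vec=[0, 0, 3, 0]; VV[3]=max(VV[3],msg_vec) then VV[3][3]++ -> VV[3]=[0, 0, 3, 2]
Event 5: LOCAL 2: VV[2][2]++ -> VV[2]=[0, 0, 4, 0]
Event 6: SEND 0->3: VV[0][0]++ -> VV[0]=[3, 0, 1, 0], msg_vec=[3, 0, 1, 0]; VV[3]=max(VV[3],msg_vec) then VV[3][3]++ -> VV[3]=[3, 0, 3, 3]
Event 7: SEND 1->3: VV[1][1]++ -> VV[1]=[0, 1, 0, 0], msg_vec=[0, 1, 0, 0]; VV[3]=max(VV[3],msg_vec) then VV[3][3]++ -> VV[3]=[3, 1, 3, 4]
Event 8: LOCAL 2: VV[2][2]++ -> VV[2]=[0, 0, 5, 0]
Event 9: SEND 0->2: VV[0][0]++ -> VV[0]=[4, 0, 1, 0], msg_vec=[4, 0, 1, 0]; VV[2]=max(VV[2],msg_vec) then VV[2][2]++ -> VV[2]=[4, 0, 6, 0]
Event 10: SEND 2->3: VV[2][2]++ -> VV[2]=[4, 0, 7, 0], msg_vec=[4, 0, 7, 0]; VV[3]=max(VV[3],msg_vec) then VV[3][3]++ -> VV[3]=[4, 1, 7, 5]
Event 6 stamp: [3, 0, 1, 0]
Event 8 stamp: [0, 0, 5, 0]
[3, 0, 1, 0] <= [0, 0, 5, 0]? False. Equal? False. Happens-before: False

Answer: no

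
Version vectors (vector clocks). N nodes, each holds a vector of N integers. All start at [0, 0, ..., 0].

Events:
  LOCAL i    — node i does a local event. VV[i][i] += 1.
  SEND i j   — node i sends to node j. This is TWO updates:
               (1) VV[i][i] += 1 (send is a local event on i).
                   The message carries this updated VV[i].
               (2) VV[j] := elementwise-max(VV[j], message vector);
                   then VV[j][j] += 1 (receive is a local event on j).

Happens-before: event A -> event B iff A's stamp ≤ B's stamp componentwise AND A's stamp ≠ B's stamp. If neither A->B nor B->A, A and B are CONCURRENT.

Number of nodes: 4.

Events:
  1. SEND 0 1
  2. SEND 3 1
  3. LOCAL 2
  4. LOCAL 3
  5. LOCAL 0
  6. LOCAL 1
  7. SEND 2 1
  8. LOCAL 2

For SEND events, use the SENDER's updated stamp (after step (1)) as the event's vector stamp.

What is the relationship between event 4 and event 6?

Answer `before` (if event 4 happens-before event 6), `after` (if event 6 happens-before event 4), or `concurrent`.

Initial: VV[0]=[0, 0, 0, 0]
Initial: VV[1]=[0, 0, 0, 0]
Initial: VV[2]=[0, 0, 0, 0]
Initial: VV[3]=[0, 0, 0, 0]
Event 1: SEND 0->1: VV[0][0]++ -> VV[0]=[1, 0, 0, 0], msg_vec=[1, 0, 0, 0]; VV[1]=max(VV[1],msg_vec) then VV[1][1]++ -> VV[1]=[1, 1, 0, 0]
Event 2: SEND 3->1: VV[3][3]++ -> VV[3]=[0, 0, 0, 1], msg_vec=[0, 0, 0, 1]; VV[1]=max(VV[1],msg_vec) then VV[1][1]++ -> VV[1]=[1, 2, 0, 1]
Event 3: LOCAL 2: VV[2][2]++ -> VV[2]=[0, 0, 1, 0]
Event 4: LOCAL 3: VV[3][3]++ -> VV[3]=[0, 0, 0, 2]
Event 5: LOCAL 0: VV[0][0]++ -> VV[0]=[2, 0, 0, 0]
Event 6: LOCAL 1: VV[1][1]++ -> VV[1]=[1, 3, 0, 1]
Event 7: SEND 2->1: VV[2][2]++ -> VV[2]=[0, 0, 2, 0], msg_vec=[0, 0, 2, 0]; VV[1]=max(VV[1],msg_vec) then VV[1][1]++ -> VV[1]=[1, 4, 2, 1]
Event 8: LOCAL 2: VV[2][2]++ -> VV[2]=[0, 0, 3, 0]
Event 4 stamp: [0, 0, 0, 2]
Event 6 stamp: [1, 3, 0, 1]
[0, 0, 0, 2] <= [1, 3, 0, 1]? False
[1, 3, 0, 1] <= [0, 0, 0, 2]? False
Relation: concurrent

Answer: concurrent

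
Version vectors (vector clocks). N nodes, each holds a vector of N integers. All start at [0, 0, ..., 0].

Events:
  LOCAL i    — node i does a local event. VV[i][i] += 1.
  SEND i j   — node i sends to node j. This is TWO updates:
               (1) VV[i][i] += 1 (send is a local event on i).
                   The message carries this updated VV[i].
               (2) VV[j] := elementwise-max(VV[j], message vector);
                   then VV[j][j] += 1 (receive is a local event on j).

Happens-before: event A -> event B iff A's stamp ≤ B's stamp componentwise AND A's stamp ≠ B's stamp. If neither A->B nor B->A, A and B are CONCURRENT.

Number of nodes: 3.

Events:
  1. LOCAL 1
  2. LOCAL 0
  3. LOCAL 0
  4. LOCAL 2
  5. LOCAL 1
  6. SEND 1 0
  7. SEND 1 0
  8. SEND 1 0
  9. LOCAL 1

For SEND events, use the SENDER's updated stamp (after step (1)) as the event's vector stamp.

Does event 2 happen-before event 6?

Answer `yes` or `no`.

Answer: no

Derivation:
Initial: VV[0]=[0, 0, 0]
Initial: VV[1]=[0, 0, 0]
Initial: VV[2]=[0, 0, 0]
Event 1: LOCAL 1: VV[1][1]++ -> VV[1]=[0, 1, 0]
Event 2: LOCAL 0: VV[0][0]++ -> VV[0]=[1, 0, 0]
Event 3: LOCAL 0: VV[0][0]++ -> VV[0]=[2, 0, 0]
Event 4: LOCAL 2: VV[2][2]++ -> VV[2]=[0, 0, 1]
Event 5: LOCAL 1: VV[1][1]++ -> VV[1]=[0, 2, 0]
Event 6: SEND 1->0: VV[1][1]++ -> VV[1]=[0, 3, 0], msg_vec=[0, 3, 0]; VV[0]=max(VV[0],msg_vec) then VV[0][0]++ -> VV[0]=[3, 3, 0]
Event 7: SEND 1->0: VV[1][1]++ -> VV[1]=[0, 4, 0], msg_vec=[0, 4, 0]; VV[0]=max(VV[0],msg_vec) then VV[0][0]++ -> VV[0]=[4, 4, 0]
Event 8: SEND 1->0: VV[1][1]++ -> VV[1]=[0, 5, 0], msg_vec=[0, 5, 0]; VV[0]=max(VV[0],msg_vec) then VV[0][0]++ -> VV[0]=[5, 5, 0]
Event 9: LOCAL 1: VV[1][1]++ -> VV[1]=[0, 6, 0]
Event 2 stamp: [1, 0, 0]
Event 6 stamp: [0, 3, 0]
[1, 0, 0] <= [0, 3, 0]? False. Equal? False. Happens-before: False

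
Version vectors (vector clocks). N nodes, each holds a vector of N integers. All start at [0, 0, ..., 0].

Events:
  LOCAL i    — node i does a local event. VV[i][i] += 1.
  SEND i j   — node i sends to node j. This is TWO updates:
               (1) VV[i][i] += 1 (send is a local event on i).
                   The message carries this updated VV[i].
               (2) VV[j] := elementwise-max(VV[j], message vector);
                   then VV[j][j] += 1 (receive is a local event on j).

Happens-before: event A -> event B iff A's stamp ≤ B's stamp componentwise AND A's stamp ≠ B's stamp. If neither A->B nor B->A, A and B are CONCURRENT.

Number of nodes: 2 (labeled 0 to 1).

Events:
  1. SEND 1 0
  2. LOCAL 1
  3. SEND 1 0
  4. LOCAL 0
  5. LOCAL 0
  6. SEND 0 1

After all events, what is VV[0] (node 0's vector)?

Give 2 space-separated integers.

Answer: 5 3

Derivation:
Initial: VV[0]=[0, 0]
Initial: VV[1]=[0, 0]
Event 1: SEND 1->0: VV[1][1]++ -> VV[1]=[0, 1], msg_vec=[0, 1]; VV[0]=max(VV[0],msg_vec) then VV[0][0]++ -> VV[0]=[1, 1]
Event 2: LOCAL 1: VV[1][1]++ -> VV[1]=[0, 2]
Event 3: SEND 1->0: VV[1][1]++ -> VV[1]=[0, 3], msg_vec=[0, 3]; VV[0]=max(VV[0],msg_vec) then VV[0][0]++ -> VV[0]=[2, 3]
Event 4: LOCAL 0: VV[0][0]++ -> VV[0]=[3, 3]
Event 5: LOCAL 0: VV[0][0]++ -> VV[0]=[4, 3]
Event 6: SEND 0->1: VV[0][0]++ -> VV[0]=[5, 3], msg_vec=[5, 3]; VV[1]=max(VV[1],msg_vec) then VV[1][1]++ -> VV[1]=[5, 4]
Final vectors: VV[0]=[5, 3]; VV[1]=[5, 4]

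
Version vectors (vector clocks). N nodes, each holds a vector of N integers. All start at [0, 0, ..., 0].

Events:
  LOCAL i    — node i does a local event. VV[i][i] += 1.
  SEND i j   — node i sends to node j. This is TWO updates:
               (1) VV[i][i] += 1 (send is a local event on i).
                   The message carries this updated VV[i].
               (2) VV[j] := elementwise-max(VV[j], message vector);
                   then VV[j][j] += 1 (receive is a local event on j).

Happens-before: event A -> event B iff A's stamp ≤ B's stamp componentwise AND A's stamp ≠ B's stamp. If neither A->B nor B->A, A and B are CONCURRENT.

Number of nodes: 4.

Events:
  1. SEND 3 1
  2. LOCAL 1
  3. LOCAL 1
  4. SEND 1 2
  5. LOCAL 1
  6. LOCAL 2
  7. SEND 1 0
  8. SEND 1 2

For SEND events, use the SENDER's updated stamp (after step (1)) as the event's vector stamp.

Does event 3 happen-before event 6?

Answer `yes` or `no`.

Initial: VV[0]=[0, 0, 0, 0]
Initial: VV[1]=[0, 0, 0, 0]
Initial: VV[2]=[0, 0, 0, 0]
Initial: VV[3]=[0, 0, 0, 0]
Event 1: SEND 3->1: VV[3][3]++ -> VV[3]=[0, 0, 0, 1], msg_vec=[0, 0, 0, 1]; VV[1]=max(VV[1],msg_vec) then VV[1][1]++ -> VV[1]=[0, 1, 0, 1]
Event 2: LOCAL 1: VV[1][1]++ -> VV[1]=[0, 2, 0, 1]
Event 3: LOCAL 1: VV[1][1]++ -> VV[1]=[0, 3, 0, 1]
Event 4: SEND 1->2: VV[1][1]++ -> VV[1]=[0, 4, 0, 1], msg_vec=[0, 4, 0, 1]; VV[2]=max(VV[2],msg_vec) then VV[2][2]++ -> VV[2]=[0, 4, 1, 1]
Event 5: LOCAL 1: VV[1][1]++ -> VV[1]=[0, 5, 0, 1]
Event 6: LOCAL 2: VV[2][2]++ -> VV[2]=[0, 4, 2, 1]
Event 7: SEND 1->0: VV[1][1]++ -> VV[1]=[0, 6, 0, 1], msg_vec=[0, 6, 0, 1]; VV[0]=max(VV[0],msg_vec) then VV[0][0]++ -> VV[0]=[1, 6, 0, 1]
Event 8: SEND 1->2: VV[1][1]++ -> VV[1]=[0, 7, 0, 1], msg_vec=[0, 7, 0, 1]; VV[2]=max(VV[2],msg_vec) then VV[2][2]++ -> VV[2]=[0, 7, 3, 1]
Event 3 stamp: [0, 3, 0, 1]
Event 6 stamp: [0, 4, 2, 1]
[0, 3, 0, 1] <= [0, 4, 2, 1]? True. Equal? False. Happens-before: True

Answer: yes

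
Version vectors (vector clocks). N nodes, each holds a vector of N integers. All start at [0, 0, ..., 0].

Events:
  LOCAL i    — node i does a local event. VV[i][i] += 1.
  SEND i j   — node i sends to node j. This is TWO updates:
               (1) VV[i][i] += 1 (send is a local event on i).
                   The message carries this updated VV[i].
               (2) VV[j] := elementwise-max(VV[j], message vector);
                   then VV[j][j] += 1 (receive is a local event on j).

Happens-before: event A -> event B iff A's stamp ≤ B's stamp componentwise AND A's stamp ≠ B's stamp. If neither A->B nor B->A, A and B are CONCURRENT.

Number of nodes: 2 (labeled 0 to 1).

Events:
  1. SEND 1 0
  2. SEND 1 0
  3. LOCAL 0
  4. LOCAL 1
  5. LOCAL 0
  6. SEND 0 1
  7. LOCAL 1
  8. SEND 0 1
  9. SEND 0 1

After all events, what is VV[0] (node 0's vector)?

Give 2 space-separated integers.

Initial: VV[0]=[0, 0]
Initial: VV[1]=[0, 0]
Event 1: SEND 1->0: VV[1][1]++ -> VV[1]=[0, 1], msg_vec=[0, 1]; VV[0]=max(VV[0],msg_vec) then VV[0][0]++ -> VV[0]=[1, 1]
Event 2: SEND 1->0: VV[1][1]++ -> VV[1]=[0, 2], msg_vec=[0, 2]; VV[0]=max(VV[0],msg_vec) then VV[0][0]++ -> VV[0]=[2, 2]
Event 3: LOCAL 0: VV[0][0]++ -> VV[0]=[3, 2]
Event 4: LOCAL 1: VV[1][1]++ -> VV[1]=[0, 3]
Event 5: LOCAL 0: VV[0][0]++ -> VV[0]=[4, 2]
Event 6: SEND 0->1: VV[0][0]++ -> VV[0]=[5, 2], msg_vec=[5, 2]; VV[1]=max(VV[1],msg_vec) then VV[1][1]++ -> VV[1]=[5, 4]
Event 7: LOCAL 1: VV[1][1]++ -> VV[1]=[5, 5]
Event 8: SEND 0->1: VV[0][0]++ -> VV[0]=[6, 2], msg_vec=[6, 2]; VV[1]=max(VV[1],msg_vec) then VV[1][1]++ -> VV[1]=[6, 6]
Event 9: SEND 0->1: VV[0][0]++ -> VV[0]=[7, 2], msg_vec=[7, 2]; VV[1]=max(VV[1],msg_vec) then VV[1][1]++ -> VV[1]=[7, 7]
Final vectors: VV[0]=[7, 2]; VV[1]=[7, 7]

Answer: 7 2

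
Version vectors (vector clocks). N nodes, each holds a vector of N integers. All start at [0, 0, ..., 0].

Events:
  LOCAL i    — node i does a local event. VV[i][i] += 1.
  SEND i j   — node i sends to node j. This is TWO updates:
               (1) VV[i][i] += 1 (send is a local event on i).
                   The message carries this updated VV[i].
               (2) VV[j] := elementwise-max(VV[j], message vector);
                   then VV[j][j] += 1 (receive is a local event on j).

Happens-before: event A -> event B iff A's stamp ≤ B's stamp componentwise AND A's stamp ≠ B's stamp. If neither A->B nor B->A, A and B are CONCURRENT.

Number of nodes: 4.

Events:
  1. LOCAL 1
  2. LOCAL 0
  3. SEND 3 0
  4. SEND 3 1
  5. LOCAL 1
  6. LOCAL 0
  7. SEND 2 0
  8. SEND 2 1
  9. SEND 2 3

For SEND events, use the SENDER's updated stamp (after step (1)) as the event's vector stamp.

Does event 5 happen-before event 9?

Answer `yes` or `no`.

Answer: no

Derivation:
Initial: VV[0]=[0, 0, 0, 0]
Initial: VV[1]=[0, 0, 0, 0]
Initial: VV[2]=[0, 0, 0, 0]
Initial: VV[3]=[0, 0, 0, 0]
Event 1: LOCAL 1: VV[1][1]++ -> VV[1]=[0, 1, 0, 0]
Event 2: LOCAL 0: VV[0][0]++ -> VV[0]=[1, 0, 0, 0]
Event 3: SEND 3->0: VV[3][3]++ -> VV[3]=[0, 0, 0, 1], msg_vec=[0, 0, 0, 1]; VV[0]=max(VV[0],msg_vec) then VV[0][0]++ -> VV[0]=[2, 0, 0, 1]
Event 4: SEND 3->1: VV[3][3]++ -> VV[3]=[0, 0, 0, 2], msg_vec=[0, 0, 0, 2]; VV[1]=max(VV[1],msg_vec) then VV[1][1]++ -> VV[1]=[0, 2, 0, 2]
Event 5: LOCAL 1: VV[1][1]++ -> VV[1]=[0, 3, 0, 2]
Event 6: LOCAL 0: VV[0][0]++ -> VV[0]=[3, 0, 0, 1]
Event 7: SEND 2->0: VV[2][2]++ -> VV[2]=[0, 0, 1, 0], msg_vec=[0, 0, 1, 0]; VV[0]=max(VV[0],msg_vec) then VV[0][0]++ -> VV[0]=[4, 0, 1, 1]
Event 8: SEND 2->1: VV[2][2]++ -> VV[2]=[0, 0, 2, 0], msg_vec=[0, 0, 2, 0]; VV[1]=max(VV[1],msg_vec) then VV[1][1]++ -> VV[1]=[0, 4, 2, 2]
Event 9: SEND 2->3: VV[2][2]++ -> VV[2]=[0, 0, 3, 0], msg_vec=[0, 0, 3, 0]; VV[3]=max(VV[3],msg_vec) then VV[3][3]++ -> VV[3]=[0, 0, 3, 3]
Event 5 stamp: [0, 3, 0, 2]
Event 9 stamp: [0, 0, 3, 0]
[0, 3, 0, 2] <= [0, 0, 3, 0]? False. Equal? False. Happens-before: False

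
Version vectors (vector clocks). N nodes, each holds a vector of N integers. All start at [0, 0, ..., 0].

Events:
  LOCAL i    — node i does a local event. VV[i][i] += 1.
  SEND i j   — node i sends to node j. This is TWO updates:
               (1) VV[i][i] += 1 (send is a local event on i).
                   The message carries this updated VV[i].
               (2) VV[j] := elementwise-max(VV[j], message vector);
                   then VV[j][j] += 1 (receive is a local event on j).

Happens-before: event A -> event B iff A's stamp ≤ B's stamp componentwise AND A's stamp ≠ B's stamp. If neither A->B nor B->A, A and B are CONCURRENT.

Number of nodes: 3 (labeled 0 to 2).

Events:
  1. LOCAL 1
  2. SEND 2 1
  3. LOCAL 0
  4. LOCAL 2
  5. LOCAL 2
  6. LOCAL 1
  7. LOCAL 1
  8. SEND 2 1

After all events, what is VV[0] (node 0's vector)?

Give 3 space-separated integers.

Initial: VV[0]=[0, 0, 0]
Initial: VV[1]=[0, 0, 0]
Initial: VV[2]=[0, 0, 0]
Event 1: LOCAL 1: VV[1][1]++ -> VV[1]=[0, 1, 0]
Event 2: SEND 2->1: VV[2][2]++ -> VV[2]=[0, 0, 1], msg_vec=[0, 0, 1]; VV[1]=max(VV[1],msg_vec) then VV[1][1]++ -> VV[1]=[0, 2, 1]
Event 3: LOCAL 0: VV[0][0]++ -> VV[0]=[1, 0, 0]
Event 4: LOCAL 2: VV[2][2]++ -> VV[2]=[0, 0, 2]
Event 5: LOCAL 2: VV[2][2]++ -> VV[2]=[0, 0, 3]
Event 6: LOCAL 1: VV[1][1]++ -> VV[1]=[0, 3, 1]
Event 7: LOCAL 1: VV[1][1]++ -> VV[1]=[0, 4, 1]
Event 8: SEND 2->1: VV[2][2]++ -> VV[2]=[0, 0, 4], msg_vec=[0, 0, 4]; VV[1]=max(VV[1],msg_vec) then VV[1][1]++ -> VV[1]=[0, 5, 4]
Final vectors: VV[0]=[1, 0, 0]; VV[1]=[0, 5, 4]; VV[2]=[0, 0, 4]

Answer: 1 0 0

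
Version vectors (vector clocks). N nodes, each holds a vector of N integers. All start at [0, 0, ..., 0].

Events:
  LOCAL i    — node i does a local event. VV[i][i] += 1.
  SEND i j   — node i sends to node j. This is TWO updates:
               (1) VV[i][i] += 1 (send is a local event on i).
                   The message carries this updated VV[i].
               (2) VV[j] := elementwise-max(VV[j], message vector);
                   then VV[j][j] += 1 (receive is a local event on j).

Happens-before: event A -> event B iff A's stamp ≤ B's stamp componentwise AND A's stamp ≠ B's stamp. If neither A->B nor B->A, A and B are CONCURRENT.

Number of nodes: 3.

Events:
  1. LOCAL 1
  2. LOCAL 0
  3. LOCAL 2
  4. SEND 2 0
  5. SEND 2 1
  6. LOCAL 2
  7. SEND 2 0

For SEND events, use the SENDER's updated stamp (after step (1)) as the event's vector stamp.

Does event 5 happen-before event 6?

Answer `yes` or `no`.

Answer: yes

Derivation:
Initial: VV[0]=[0, 0, 0]
Initial: VV[1]=[0, 0, 0]
Initial: VV[2]=[0, 0, 0]
Event 1: LOCAL 1: VV[1][1]++ -> VV[1]=[0, 1, 0]
Event 2: LOCAL 0: VV[0][0]++ -> VV[0]=[1, 0, 0]
Event 3: LOCAL 2: VV[2][2]++ -> VV[2]=[0, 0, 1]
Event 4: SEND 2->0: VV[2][2]++ -> VV[2]=[0, 0, 2], msg_vec=[0, 0, 2]; VV[0]=max(VV[0],msg_vec) then VV[0][0]++ -> VV[0]=[2, 0, 2]
Event 5: SEND 2->1: VV[2][2]++ -> VV[2]=[0, 0, 3], msg_vec=[0, 0, 3]; VV[1]=max(VV[1],msg_vec) then VV[1][1]++ -> VV[1]=[0, 2, 3]
Event 6: LOCAL 2: VV[2][2]++ -> VV[2]=[0, 0, 4]
Event 7: SEND 2->0: VV[2][2]++ -> VV[2]=[0, 0, 5], msg_vec=[0, 0, 5]; VV[0]=max(VV[0],msg_vec) then VV[0][0]++ -> VV[0]=[3, 0, 5]
Event 5 stamp: [0, 0, 3]
Event 6 stamp: [0, 0, 4]
[0, 0, 3] <= [0, 0, 4]? True. Equal? False. Happens-before: True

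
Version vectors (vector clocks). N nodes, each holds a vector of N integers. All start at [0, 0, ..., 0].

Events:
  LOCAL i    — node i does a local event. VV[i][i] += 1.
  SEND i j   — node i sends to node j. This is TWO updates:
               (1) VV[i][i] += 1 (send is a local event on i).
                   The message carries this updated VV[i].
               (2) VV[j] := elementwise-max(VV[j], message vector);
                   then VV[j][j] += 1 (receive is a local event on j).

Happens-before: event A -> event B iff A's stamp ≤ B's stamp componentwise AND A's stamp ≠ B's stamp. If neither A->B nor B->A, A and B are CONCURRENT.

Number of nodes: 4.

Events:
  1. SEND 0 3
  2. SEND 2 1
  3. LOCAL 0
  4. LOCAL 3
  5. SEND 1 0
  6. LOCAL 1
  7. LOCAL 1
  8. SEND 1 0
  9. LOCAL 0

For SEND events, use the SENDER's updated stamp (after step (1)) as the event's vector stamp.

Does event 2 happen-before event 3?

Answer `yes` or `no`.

Initial: VV[0]=[0, 0, 0, 0]
Initial: VV[1]=[0, 0, 0, 0]
Initial: VV[2]=[0, 0, 0, 0]
Initial: VV[3]=[0, 0, 0, 0]
Event 1: SEND 0->3: VV[0][0]++ -> VV[0]=[1, 0, 0, 0], msg_vec=[1, 0, 0, 0]; VV[3]=max(VV[3],msg_vec) then VV[3][3]++ -> VV[3]=[1, 0, 0, 1]
Event 2: SEND 2->1: VV[2][2]++ -> VV[2]=[0, 0, 1, 0], msg_vec=[0, 0, 1, 0]; VV[1]=max(VV[1],msg_vec) then VV[1][1]++ -> VV[1]=[0, 1, 1, 0]
Event 3: LOCAL 0: VV[0][0]++ -> VV[0]=[2, 0, 0, 0]
Event 4: LOCAL 3: VV[3][3]++ -> VV[3]=[1, 0, 0, 2]
Event 5: SEND 1->0: VV[1][1]++ -> VV[1]=[0, 2, 1, 0], msg_vec=[0, 2, 1, 0]; VV[0]=max(VV[0],msg_vec) then VV[0][0]++ -> VV[0]=[3, 2, 1, 0]
Event 6: LOCAL 1: VV[1][1]++ -> VV[1]=[0, 3, 1, 0]
Event 7: LOCAL 1: VV[1][1]++ -> VV[1]=[0, 4, 1, 0]
Event 8: SEND 1->0: VV[1][1]++ -> VV[1]=[0, 5, 1, 0], msg_vec=[0, 5, 1, 0]; VV[0]=max(VV[0],msg_vec) then VV[0][0]++ -> VV[0]=[4, 5, 1, 0]
Event 9: LOCAL 0: VV[0][0]++ -> VV[0]=[5, 5, 1, 0]
Event 2 stamp: [0, 0, 1, 0]
Event 3 stamp: [2, 0, 0, 0]
[0, 0, 1, 0] <= [2, 0, 0, 0]? False. Equal? False. Happens-before: False

Answer: no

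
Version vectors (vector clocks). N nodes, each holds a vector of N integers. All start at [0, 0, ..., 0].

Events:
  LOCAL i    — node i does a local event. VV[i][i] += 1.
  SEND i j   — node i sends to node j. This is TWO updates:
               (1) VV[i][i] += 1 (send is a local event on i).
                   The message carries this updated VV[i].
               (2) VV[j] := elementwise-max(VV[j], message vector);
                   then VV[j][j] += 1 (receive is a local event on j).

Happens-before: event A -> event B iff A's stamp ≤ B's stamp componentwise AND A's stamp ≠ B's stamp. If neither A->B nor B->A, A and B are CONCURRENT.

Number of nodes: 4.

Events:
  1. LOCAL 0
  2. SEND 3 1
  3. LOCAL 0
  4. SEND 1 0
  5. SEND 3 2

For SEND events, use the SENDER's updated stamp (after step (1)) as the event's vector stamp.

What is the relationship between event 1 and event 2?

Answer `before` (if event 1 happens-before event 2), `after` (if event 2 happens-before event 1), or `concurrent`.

Initial: VV[0]=[0, 0, 0, 0]
Initial: VV[1]=[0, 0, 0, 0]
Initial: VV[2]=[0, 0, 0, 0]
Initial: VV[3]=[0, 0, 0, 0]
Event 1: LOCAL 0: VV[0][0]++ -> VV[0]=[1, 0, 0, 0]
Event 2: SEND 3->1: VV[3][3]++ -> VV[3]=[0, 0, 0, 1], msg_vec=[0, 0, 0, 1]; VV[1]=max(VV[1],msg_vec) then VV[1][1]++ -> VV[1]=[0, 1, 0, 1]
Event 3: LOCAL 0: VV[0][0]++ -> VV[0]=[2, 0, 0, 0]
Event 4: SEND 1->0: VV[1][1]++ -> VV[1]=[0, 2, 0, 1], msg_vec=[0, 2, 0, 1]; VV[0]=max(VV[0],msg_vec) then VV[0][0]++ -> VV[0]=[3, 2, 0, 1]
Event 5: SEND 3->2: VV[3][3]++ -> VV[3]=[0, 0, 0, 2], msg_vec=[0, 0, 0, 2]; VV[2]=max(VV[2],msg_vec) then VV[2][2]++ -> VV[2]=[0, 0, 1, 2]
Event 1 stamp: [1, 0, 0, 0]
Event 2 stamp: [0, 0, 0, 1]
[1, 0, 0, 0] <= [0, 0, 0, 1]? False
[0, 0, 0, 1] <= [1, 0, 0, 0]? False
Relation: concurrent

Answer: concurrent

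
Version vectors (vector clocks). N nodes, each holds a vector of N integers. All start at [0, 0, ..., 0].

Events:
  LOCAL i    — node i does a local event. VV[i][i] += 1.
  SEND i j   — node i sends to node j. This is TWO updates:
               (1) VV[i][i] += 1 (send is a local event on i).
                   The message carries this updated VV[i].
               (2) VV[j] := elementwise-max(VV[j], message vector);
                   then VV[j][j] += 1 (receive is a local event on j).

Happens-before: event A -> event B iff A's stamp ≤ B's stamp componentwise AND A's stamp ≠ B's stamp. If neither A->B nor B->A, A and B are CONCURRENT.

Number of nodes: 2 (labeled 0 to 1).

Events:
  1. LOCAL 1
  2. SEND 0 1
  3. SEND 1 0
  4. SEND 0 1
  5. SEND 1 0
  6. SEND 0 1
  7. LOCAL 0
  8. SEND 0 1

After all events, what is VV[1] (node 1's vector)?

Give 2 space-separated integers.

Answer: 7 7

Derivation:
Initial: VV[0]=[0, 0]
Initial: VV[1]=[0, 0]
Event 1: LOCAL 1: VV[1][1]++ -> VV[1]=[0, 1]
Event 2: SEND 0->1: VV[0][0]++ -> VV[0]=[1, 0], msg_vec=[1, 0]; VV[1]=max(VV[1],msg_vec) then VV[1][1]++ -> VV[1]=[1, 2]
Event 3: SEND 1->0: VV[1][1]++ -> VV[1]=[1, 3], msg_vec=[1, 3]; VV[0]=max(VV[0],msg_vec) then VV[0][0]++ -> VV[0]=[2, 3]
Event 4: SEND 0->1: VV[0][0]++ -> VV[0]=[3, 3], msg_vec=[3, 3]; VV[1]=max(VV[1],msg_vec) then VV[1][1]++ -> VV[1]=[3, 4]
Event 5: SEND 1->0: VV[1][1]++ -> VV[1]=[3, 5], msg_vec=[3, 5]; VV[0]=max(VV[0],msg_vec) then VV[0][0]++ -> VV[0]=[4, 5]
Event 6: SEND 0->1: VV[0][0]++ -> VV[0]=[5, 5], msg_vec=[5, 5]; VV[1]=max(VV[1],msg_vec) then VV[1][1]++ -> VV[1]=[5, 6]
Event 7: LOCAL 0: VV[0][0]++ -> VV[0]=[6, 5]
Event 8: SEND 0->1: VV[0][0]++ -> VV[0]=[7, 5], msg_vec=[7, 5]; VV[1]=max(VV[1],msg_vec) then VV[1][1]++ -> VV[1]=[7, 7]
Final vectors: VV[0]=[7, 5]; VV[1]=[7, 7]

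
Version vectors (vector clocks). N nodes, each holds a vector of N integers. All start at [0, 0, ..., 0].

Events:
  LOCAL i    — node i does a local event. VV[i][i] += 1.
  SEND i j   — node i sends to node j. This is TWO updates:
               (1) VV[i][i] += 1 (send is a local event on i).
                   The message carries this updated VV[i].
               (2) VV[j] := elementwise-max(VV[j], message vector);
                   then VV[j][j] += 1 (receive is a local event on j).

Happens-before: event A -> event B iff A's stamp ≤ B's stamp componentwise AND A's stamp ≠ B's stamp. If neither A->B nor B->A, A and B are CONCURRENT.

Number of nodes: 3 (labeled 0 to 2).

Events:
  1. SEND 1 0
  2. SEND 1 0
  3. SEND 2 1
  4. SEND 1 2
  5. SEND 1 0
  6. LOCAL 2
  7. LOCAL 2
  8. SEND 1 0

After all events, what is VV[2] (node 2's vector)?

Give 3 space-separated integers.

Answer: 0 4 4

Derivation:
Initial: VV[0]=[0, 0, 0]
Initial: VV[1]=[0, 0, 0]
Initial: VV[2]=[0, 0, 0]
Event 1: SEND 1->0: VV[1][1]++ -> VV[1]=[0, 1, 0], msg_vec=[0, 1, 0]; VV[0]=max(VV[0],msg_vec) then VV[0][0]++ -> VV[0]=[1, 1, 0]
Event 2: SEND 1->0: VV[1][1]++ -> VV[1]=[0, 2, 0], msg_vec=[0, 2, 0]; VV[0]=max(VV[0],msg_vec) then VV[0][0]++ -> VV[0]=[2, 2, 0]
Event 3: SEND 2->1: VV[2][2]++ -> VV[2]=[0, 0, 1], msg_vec=[0, 0, 1]; VV[1]=max(VV[1],msg_vec) then VV[1][1]++ -> VV[1]=[0, 3, 1]
Event 4: SEND 1->2: VV[1][1]++ -> VV[1]=[0, 4, 1], msg_vec=[0, 4, 1]; VV[2]=max(VV[2],msg_vec) then VV[2][2]++ -> VV[2]=[0, 4, 2]
Event 5: SEND 1->0: VV[1][1]++ -> VV[1]=[0, 5, 1], msg_vec=[0, 5, 1]; VV[0]=max(VV[0],msg_vec) then VV[0][0]++ -> VV[0]=[3, 5, 1]
Event 6: LOCAL 2: VV[2][2]++ -> VV[2]=[0, 4, 3]
Event 7: LOCAL 2: VV[2][2]++ -> VV[2]=[0, 4, 4]
Event 8: SEND 1->0: VV[1][1]++ -> VV[1]=[0, 6, 1], msg_vec=[0, 6, 1]; VV[0]=max(VV[0],msg_vec) then VV[0][0]++ -> VV[0]=[4, 6, 1]
Final vectors: VV[0]=[4, 6, 1]; VV[1]=[0, 6, 1]; VV[2]=[0, 4, 4]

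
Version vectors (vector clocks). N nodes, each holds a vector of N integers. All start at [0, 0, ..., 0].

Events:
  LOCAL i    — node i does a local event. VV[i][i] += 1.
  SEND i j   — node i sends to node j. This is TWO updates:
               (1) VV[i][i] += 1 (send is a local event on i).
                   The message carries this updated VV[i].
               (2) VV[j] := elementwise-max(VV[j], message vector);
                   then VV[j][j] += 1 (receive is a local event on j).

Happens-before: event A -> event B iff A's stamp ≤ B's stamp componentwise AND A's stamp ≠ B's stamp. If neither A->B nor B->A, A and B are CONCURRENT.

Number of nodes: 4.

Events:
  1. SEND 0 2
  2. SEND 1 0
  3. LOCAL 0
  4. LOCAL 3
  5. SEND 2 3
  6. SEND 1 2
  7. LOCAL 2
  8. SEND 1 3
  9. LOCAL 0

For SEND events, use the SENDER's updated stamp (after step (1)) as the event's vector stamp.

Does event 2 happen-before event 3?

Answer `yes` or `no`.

Answer: yes

Derivation:
Initial: VV[0]=[0, 0, 0, 0]
Initial: VV[1]=[0, 0, 0, 0]
Initial: VV[2]=[0, 0, 0, 0]
Initial: VV[3]=[0, 0, 0, 0]
Event 1: SEND 0->2: VV[0][0]++ -> VV[0]=[1, 0, 0, 0], msg_vec=[1, 0, 0, 0]; VV[2]=max(VV[2],msg_vec) then VV[2][2]++ -> VV[2]=[1, 0, 1, 0]
Event 2: SEND 1->0: VV[1][1]++ -> VV[1]=[0, 1, 0, 0], msg_vec=[0, 1, 0, 0]; VV[0]=max(VV[0],msg_vec) then VV[0][0]++ -> VV[0]=[2, 1, 0, 0]
Event 3: LOCAL 0: VV[0][0]++ -> VV[0]=[3, 1, 0, 0]
Event 4: LOCAL 3: VV[3][3]++ -> VV[3]=[0, 0, 0, 1]
Event 5: SEND 2->3: VV[2][2]++ -> VV[2]=[1, 0, 2, 0], msg_vec=[1, 0, 2, 0]; VV[3]=max(VV[3],msg_vec) then VV[3][3]++ -> VV[3]=[1, 0, 2, 2]
Event 6: SEND 1->2: VV[1][1]++ -> VV[1]=[0, 2, 0, 0], msg_vec=[0, 2, 0, 0]; VV[2]=max(VV[2],msg_vec) then VV[2][2]++ -> VV[2]=[1, 2, 3, 0]
Event 7: LOCAL 2: VV[2][2]++ -> VV[2]=[1, 2, 4, 0]
Event 8: SEND 1->3: VV[1][1]++ -> VV[1]=[0, 3, 0, 0], msg_vec=[0, 3, 0, 0]; VV[3]=max(VV[3],msg_vec) then VV[3][3]++ -> VV[3]=[1, 3, 2, 3]
Event 9: LOCAL 0: VV[0][0]++ -> VV[0]=[4, 1, 0, 0]
Event 2 stamp: [0, 1, 0, 0]
Event 3 stamp: [3, 1, 0, 0]
[0, 1, 0, 0] <= [3, 1, 0, 0]? True. Equal? False. Happens-before: True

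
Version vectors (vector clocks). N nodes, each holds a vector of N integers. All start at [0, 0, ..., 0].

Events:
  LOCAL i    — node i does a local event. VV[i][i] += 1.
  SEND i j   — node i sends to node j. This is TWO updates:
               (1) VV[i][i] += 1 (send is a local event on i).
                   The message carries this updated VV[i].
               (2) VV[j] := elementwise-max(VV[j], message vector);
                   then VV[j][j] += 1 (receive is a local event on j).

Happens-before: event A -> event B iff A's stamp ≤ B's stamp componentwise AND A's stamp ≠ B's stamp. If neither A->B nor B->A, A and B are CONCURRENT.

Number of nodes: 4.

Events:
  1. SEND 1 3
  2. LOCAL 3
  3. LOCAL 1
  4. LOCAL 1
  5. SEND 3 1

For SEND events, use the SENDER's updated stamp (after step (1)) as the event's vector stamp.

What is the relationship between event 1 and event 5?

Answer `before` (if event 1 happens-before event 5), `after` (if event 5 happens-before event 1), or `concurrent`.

Answer: before

Derivation:
Initial: VV[0]=[0, 0, 0, 0]
Initial: VV[1]=[0, 0, 0, 0]
Initial: VV[2]=[0, 0, 0, 0]
Initial: VV[3]=[0, 0, 0, 0]
Event 1: SEND 1->3: VV[1][1]++ -> VV[1]=[0, 1, 0, 0], msg_vec=[0, 1, 0, 0]; VV[3]=max(VV[3],msg_vec) then VV[3][3]++ -> VV[3]=[0, 1, 0, 1]
Event 2: LOCAL 3: VV[3][3]++ -> VV[3]=[0, 1, 0, 2]
Event 3: LOCAL 1: VV[1][1]++ -> VV[1]=[0, 2, 0, 0]
Event 4: LOCAL 1: VV[1][1]++ -> VV[1]=[0, 3, 0, 0]
Event 5: SEND 3->1: VV[3][3]++ -> VV[3]=[0, 1, 0, 3], msg_vec=[0, 1, 0, 3]; VV[1]=max(VV[1],msg_vec) then VV[1][1]++ -> VV[1]=[0, 4, 0, 3]
Event 1 stamp: [0, 1, 0, 0]
Event 5 stamp: [0, 1, 0, 3]
[0, 1, 0, 0] <= [0, 1, 0, 3]? True
[0, 1, 0, 3] <= [0, 1, 0, 0]? False
Relation: before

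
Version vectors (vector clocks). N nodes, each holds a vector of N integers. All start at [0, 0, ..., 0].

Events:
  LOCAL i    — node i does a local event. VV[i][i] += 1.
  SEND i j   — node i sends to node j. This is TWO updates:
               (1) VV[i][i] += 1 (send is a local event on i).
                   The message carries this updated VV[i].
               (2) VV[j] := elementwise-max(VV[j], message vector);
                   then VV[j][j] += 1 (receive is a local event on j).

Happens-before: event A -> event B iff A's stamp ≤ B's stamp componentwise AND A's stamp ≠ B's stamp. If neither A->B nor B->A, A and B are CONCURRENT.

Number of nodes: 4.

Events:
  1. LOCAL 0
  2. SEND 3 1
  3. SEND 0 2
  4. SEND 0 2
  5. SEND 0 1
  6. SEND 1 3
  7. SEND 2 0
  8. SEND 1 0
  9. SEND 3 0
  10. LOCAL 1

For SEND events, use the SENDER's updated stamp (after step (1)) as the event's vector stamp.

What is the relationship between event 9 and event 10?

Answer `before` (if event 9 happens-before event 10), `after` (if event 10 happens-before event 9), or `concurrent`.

Answer: concurrent

Derivation:
Initial: VV[0]=[0, 0, 0, 0]
Initial: VV[1]=[0, 0, 0, 0]
Initial: VV[2]=[0, 0, 0, 0]
Initial: VV[3]=[0, 0, 0, 0]
Event 1: LOCAL 0: VV[0][0]++ -> VV[0]=[1, 0, 0, 0]
Event 2: SEND 3->1: VV[3][3]++ -> VV[3]=[0, 0, 0, 1], msg_vec=[0, 0, 0, 1]; VV[1]=max(VV[1],msg_vec) then VV[1][1]++ -> VV[1]=[0, 1, 0, 1]
Event 3: SEND 0->2: VV[0][0]++ -> VV[0]=[2, 0, 0, 0], msg_vec=[2, 0, 0, 0]; VV[2]=max(VV[2],msg_vec) then VV[2][2]++ -> VV[2]=[2, 0, 1, 0]
Event 4: SEND 0->2: VV[0][0]++ -> VV[0]=[3, 0, 0, 0], msg_vec=[3, 0, 0, 0]; VV[2]=max(VV[2],msg_vec) then VV[2][2]++ -> VV[2]=[3, 0, 2, 0]
Event 5: SEND 0->1: VV[0][0]++ -> VV[0]=[4, 0, 0, 0], msg_vec=[4, 0, 0, 0]; VV[1]=max(VV[1],msg_vec) then VV[1][1]++ -> VV[1]=[4, 2, 0, 1]
Event 6: SEND 1->3: VV[1][1]++ -> VV[1]=[4, 3, 0, 1], msg_vec=[4, 3, 0, 1]; VV[3]=max(VV[3],msg_vec) then VV[3][3]++ -> VV[3]=[4, 3, 0, 2]
Event 7: SEND 2->0: VV[2][2]++ -> VV[2]=[3, 0, 3, 0], msg_vec=[3, 0, 3, 0]; VV[0]=max(VV[0],msg_vec) then VV[0][0]++ -> VV[0]=[5, 0, 3, 0]
Event 8: SEND 1->0: VV[1][1]++ -> VV[1]=[4, 4, 0, 1], msg_vec=[4, 4, 0, 1]; VV[0]=max(VV[0],msg_vec) then VV[0][0]++ -> VV[0]=[6, 4, 3, 1]
Event 9: SEND 3->0: VV[3][3]++ -> VV[3]=[4, 3, 0, 3], msg_vec=[4, 3, 0, 3]; VV[0]=max(VV[0],msg_vec) then VV[0][0]++ -> VV[0]=[7, 4, 3, 3]
Event 10: LOCAL 1: VV[1][1]++ -> VV[1]=[4, 5, 0, 1]
Event 9 stamp: [4, 3, 0, 3]
Event 10 stamp: [4, 5, 0, 1]
[4, 3, 0, 3] <= [4, 5, 0, 1]? False
[4, 5, 0, 1] <= [4, 3, 0, 3]? False
Relation: concurrent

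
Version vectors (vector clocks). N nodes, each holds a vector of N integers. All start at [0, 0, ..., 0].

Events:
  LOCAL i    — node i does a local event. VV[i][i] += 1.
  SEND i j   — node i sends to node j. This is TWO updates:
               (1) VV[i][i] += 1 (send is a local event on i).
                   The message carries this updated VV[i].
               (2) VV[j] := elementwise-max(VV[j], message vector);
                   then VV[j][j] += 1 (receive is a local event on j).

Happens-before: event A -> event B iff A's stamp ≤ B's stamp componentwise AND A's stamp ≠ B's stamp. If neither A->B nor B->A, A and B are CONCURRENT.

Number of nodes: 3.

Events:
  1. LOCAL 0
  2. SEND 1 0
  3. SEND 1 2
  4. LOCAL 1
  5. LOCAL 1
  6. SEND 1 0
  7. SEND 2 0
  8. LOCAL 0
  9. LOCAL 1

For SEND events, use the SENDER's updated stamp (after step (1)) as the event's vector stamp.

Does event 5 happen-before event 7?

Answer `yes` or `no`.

Answer: no

Derivation:
Initial: VV[0]=[0, 0, 0]
Initial: VV[1]=[0, 0, 0]
Initial: VV[2]=[0, 0, 0]
Event 1: LOCAL 0: VV[0][0]++ -> VV[0]=[1, 0, 0]
Event 2: SEND 1->0: VV[1][1]++ -> VV[1]=[0, 1, 0], msg_vec=[0, 1, 0]; VV[0]=max(VV[0],msg_vec) then VV[0][0]++ -> VV[0]=[2, 1, 0]
Event 3: SEND 1->2: VV[1][1]++ -> VV[1]=[0, 2, 0], msg_vec=[0, 2, 0]; VV[2]=max(VV[2],msg_vec) then VV[2][2]++ -> VV[2]=[0, 2, 1]
Event 4: LOCAL 1: VV[1][1]++ -> VV[1]=[0, 3, 0]
Event 5: LOCAL 1: VV[1][1]++ -> VV[1]=[0, 4, 0]
Event 6: SEND 1->0: VV[1][1]++ -> VV[1]=[0, 5, 0], msg_vec=[0, 5, 0]; VV[0]=max(VV[0],msg_vec) then VV[0][0]++ -> VV[0]=[3, 5, 0]
Event 7: SEND 2->0: VV[2][2]++ -> VV[2]=[0, 2, 2], msg_vec=[0, 2, 2]; VV[0]=max(VV[0],msg_vec) then VV[0][0]++ -> VV[0]=[4, 5, 2]
Event 8: LOCAL 0: VV[0][0]++ -> VV[0]=[5, 5, 2]
Event 9: LOCAL 1: VV[1][1]++ -> VV[1]=[0, 6, 0]
Event 5 stamp: [0, 4, 0]
Event 7 stamp: [0, 2, 2]
[0, 4, 0] <= [0, 2, 2]? False. Equal? False. Happens-before: False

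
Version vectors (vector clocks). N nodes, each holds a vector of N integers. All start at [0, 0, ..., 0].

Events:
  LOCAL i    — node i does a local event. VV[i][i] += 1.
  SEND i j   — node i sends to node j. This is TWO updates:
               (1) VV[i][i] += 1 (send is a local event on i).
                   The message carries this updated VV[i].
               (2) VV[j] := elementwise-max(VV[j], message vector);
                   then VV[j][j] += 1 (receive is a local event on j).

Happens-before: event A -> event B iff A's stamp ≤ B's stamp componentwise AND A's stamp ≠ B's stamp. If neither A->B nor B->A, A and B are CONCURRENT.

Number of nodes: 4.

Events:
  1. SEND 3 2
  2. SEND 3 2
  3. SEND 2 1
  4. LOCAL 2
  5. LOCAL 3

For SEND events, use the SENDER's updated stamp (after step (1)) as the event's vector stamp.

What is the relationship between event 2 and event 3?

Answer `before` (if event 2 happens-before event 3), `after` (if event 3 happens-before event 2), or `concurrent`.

Initial: VV[0]=[0, 0, 0, 0]
Initial: VV[1]=[0, 0, 0, 0]
Initial: VV[2]=[0, 0, 0, 0]
Initial: VV[3]=[0, 0, 0, 0]
Event 1: SEND 3->2: VV[3][3]++ -> VV[3]=[0, 0, 0, 1], msg_vec=[0, 0, 0, 1]; VV[2]=max(VV[2],msg_vec) then VV[2][2]++ -> VV[2]=[0, 0, 1, 1]
Event 2: SEND 3->2: VV[3][3]++ -> VV[3]=[0, 0, 0, 2], msg_vec=[0, 0, 0, 2]; VV[2]=max(VV[2],msg_vec) then VV[2][2]++ -> VV[2]=[0, 0, 2, 2]
Event 3: SEND 2->1: VV[2][2]++ -> VV[2]=[0, 0, 3, 2], msg_vec=[0, 0, 3, 2]; VV[1]=max(VV[1],msg_vec) then VV[1][1]++ -> VV[1]=[0, 1, 3, 2]
Event 4: LOCAL 2: VV[2][2]++ -> VV[2]=[0, 0, 4, 2]
Event 5: LOCAL 3: VV[3][3]++ -> VV[3]=[0, 0, 0, 3]
Event 2 stamp: [0, 0, 0, 2]
Event 3 stamp: [0, 0, 3, 2]
[0, 0, 0, 2] <= [0, 0, 3, 2]? True
[0, 0, 3, 2] <= [0, 0, 0, 2]? False
Relation: before

Answer: before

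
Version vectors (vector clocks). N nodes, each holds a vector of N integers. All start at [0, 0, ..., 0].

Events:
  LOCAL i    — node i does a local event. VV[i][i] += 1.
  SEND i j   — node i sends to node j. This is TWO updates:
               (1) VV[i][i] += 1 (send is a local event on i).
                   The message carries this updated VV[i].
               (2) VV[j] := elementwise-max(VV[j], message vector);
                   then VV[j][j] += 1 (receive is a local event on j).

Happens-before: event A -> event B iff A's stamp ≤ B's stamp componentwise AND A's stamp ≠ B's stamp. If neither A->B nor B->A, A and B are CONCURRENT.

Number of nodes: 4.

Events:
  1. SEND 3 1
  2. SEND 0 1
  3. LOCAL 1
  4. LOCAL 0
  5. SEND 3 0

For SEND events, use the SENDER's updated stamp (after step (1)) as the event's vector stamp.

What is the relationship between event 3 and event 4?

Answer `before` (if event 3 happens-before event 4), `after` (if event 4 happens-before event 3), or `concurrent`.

Answer: concurrent

Derivation:
Initial: VV[0]=[0, 0, 0, 0]
Initial: VV[1]=[0, 0, 0, 0]
Initial: VV[2]=[0, 0, 0, 0]
Initial: VV[3]=[0, 0, 0, 0]
Event 1: SEND 3->1: VV[3][3]++ -> VV[3]=[0, 0, 0, 1], msg_vec=[0, 0, 0, 1]; VV[1]=max(VV[1],msg_vec) then VV[1][1]++ -> VV[1]=[0, 1, 0, 1]
Event 2: SEND 0->1: VV[0][0]++ -> VV[0]=[1, 0, 0, 0], msg_vec=[1, 0, 0, 0]; VV[1]=max(VV[1],msg_vec) then VV[1][1]++ -> VV[1]=[1, 2, 0, 1]
Event 3: LOCAL 1: VV[1][1]++ -> VV[1]=[1, 3, 0, 1]
Event 4: LOCAL 0: VV[0][0]++ -> VV[0]=[2, 0, 0, 0]
Event 5: SEND 3->0: VV[3][3]++ -> VV[3]=[0, 0, 0, 2], msg_vec=[0, 0, 0, 2]; VV[0]=max(VV[0],msg_vec) then VV[0][0]++ -> VV[0]=[3, 0, 0, 2]
Event 3 stamp: [1, 3, 0, 1]
Event 4 stamp: [2, 0, 0, 0]
[1, 3, 0, 1] <= [2, 0, 0, 0]? False
[2, 0, 0, 0] <= [1, 3, 0, 1]? False
Relation: concurrent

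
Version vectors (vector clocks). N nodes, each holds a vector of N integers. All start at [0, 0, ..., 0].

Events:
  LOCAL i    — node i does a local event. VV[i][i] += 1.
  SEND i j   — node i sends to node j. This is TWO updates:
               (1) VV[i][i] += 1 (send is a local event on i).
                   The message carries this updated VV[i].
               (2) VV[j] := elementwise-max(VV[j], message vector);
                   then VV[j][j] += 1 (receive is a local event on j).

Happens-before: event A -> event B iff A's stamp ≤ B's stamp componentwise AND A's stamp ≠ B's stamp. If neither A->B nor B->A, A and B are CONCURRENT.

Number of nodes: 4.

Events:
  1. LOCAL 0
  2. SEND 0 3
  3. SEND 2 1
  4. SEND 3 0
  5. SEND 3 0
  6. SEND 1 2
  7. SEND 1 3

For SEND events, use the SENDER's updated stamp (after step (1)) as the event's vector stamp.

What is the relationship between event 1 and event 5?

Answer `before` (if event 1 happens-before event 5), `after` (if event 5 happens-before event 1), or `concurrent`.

Initial: VV[0]=[0, 0, 0, 0]
Initial: VV[1]=[0, 0, 0, 0]
Initial: VV[2]=[0, 0, 0, 0]
Initial: VV[3]=[0, 0, 0, 0]
Event 1: LOCAL 0: VV[0][0]++ -> VV[0]=[1, 0, 0, 0]
Event 2: SEND 0->3: VV[0][0]++ -> VV[0]=[2, 0, 0, 0], msg_vec=[2, 0, 0, 0]; VV[3]=max(VV[3],msg_vec) then VV[3][3]++ -> VV[3]=[2, 0, 0, 1]
Event 3: SEND 2->1: VV[2][2]++ -> VV[2]=[0, 0, 1, 0], msg_vec=[0, 0, 1, 0]; VV[1]=max(VV[1],msg_vec) then VV[1][1]++ -> VV[1]=[0, 1, 1, 0]
Event 4: SEND 3->0: VV[3][3]++ -> VV[3]=[2, 0, 0, 2], msg_vec=[2, 0, 0, 2]; VV[0]=max(VV[0],msg_vec) then VV[0][0]++ -> VV[0]=[3, 0, 0, 2]
Event 5: SEND 3->0: VV[3][3]++ -> VV[3]=[2, 0, 0, 3], msg_vec=[2, 0, 0, 3]; VV[0]=max(VV[0],msg_vec) then VV[0][0]++ -> VV[0]=[4, 0, 0, 3]
Event 6: SEND 1->2: VV[1][1]++ -> VV[1]=[0, 2, 1, 0], msg_vec=[0, 2, 1, 0]; VV[2]=max(VV[2],msg_vec) then VV[2][2]++ -> VV[2]=[0, 2, 2, 0]
Event 7: SEND 1->3: VV[1][1]++ -> VV[1]=[0, 3, 1, 0], msg_vec=[0, 3, 1, 0]; VV[3]=max(VV[3],msg_vec) then VV[3][3]++ -> VV[3]=[2, 3, 1, 4]
Event 1 stamp: [1, 0, 0, 0]
Event 5 stamp: [2, 0, 0, 3]
[1, 0, 0, 0] <= [2, 0, 0, 3]? True
[2, 0, 0, 3] <= [1, 0, 0, 0]? False
Relation: before

Answer: before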